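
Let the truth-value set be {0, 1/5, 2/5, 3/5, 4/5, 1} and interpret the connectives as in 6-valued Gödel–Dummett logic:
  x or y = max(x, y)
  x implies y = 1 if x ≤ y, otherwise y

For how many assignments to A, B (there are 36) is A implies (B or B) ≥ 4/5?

22

value 1: 21 assignments (counts)
value 4/5: 1 assignment (counts)
value 3/5: 2 assignments
value 2/5: 3 assignments
value 1/5: 4 assignments
value 0: 5 assignments
So 22 of the 36 assignments meet the threshold.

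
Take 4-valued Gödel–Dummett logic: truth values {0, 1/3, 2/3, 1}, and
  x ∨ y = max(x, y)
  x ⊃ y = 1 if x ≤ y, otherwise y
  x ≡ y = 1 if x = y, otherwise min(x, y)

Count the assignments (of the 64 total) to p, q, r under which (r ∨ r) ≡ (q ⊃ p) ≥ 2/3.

value 1: 16 assignments (counts)
value 2/3: 11 assignments (counts)
value 1/3: 15 assignments
value 0: 22 assignments
So 27 of the 64 assignments meet the threshold.

27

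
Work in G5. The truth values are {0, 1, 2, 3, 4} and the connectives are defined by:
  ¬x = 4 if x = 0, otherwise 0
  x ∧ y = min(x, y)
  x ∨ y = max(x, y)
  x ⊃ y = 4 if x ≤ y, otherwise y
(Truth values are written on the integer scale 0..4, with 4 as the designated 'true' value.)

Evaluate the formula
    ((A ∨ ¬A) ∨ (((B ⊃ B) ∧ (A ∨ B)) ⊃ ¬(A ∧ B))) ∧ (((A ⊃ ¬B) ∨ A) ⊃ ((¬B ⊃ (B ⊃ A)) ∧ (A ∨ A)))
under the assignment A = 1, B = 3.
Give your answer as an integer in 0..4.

¬A = ¬1 = 0
A ∨ ¬A = 1 ∨ 0 = 1
B ⊃ B = 3 ⊃ 3 = 4
A ∨ B = 1 ∨ 3 = 3
(B ⊃ B) ∧ (A ∨ B) = 4 ∧ 3 = 3
A ∧ B = 1 ∧ 3 = 1
¬(A ∧ B) = ¬1 = 0
((B ⊃ B) ∧ (A ∨ B)) ⊃ ¬(A ∧ B) = 3 ⊃ 0 = 0
(A ∨ ¬A) ∨ (((B ⊃ B) ∧ (A ∨ B)) ⊃ ¬(A ∧ B)) = 1 ∨ 0 = 1
¬B = ¬3 = 0
A ⊃ ¬B = 1 ⊃ 0 = 0
(A ⊃ ¬B) ∨ A = 0 ∨ 1 = 1
¬B = ¬3 = 0
B ⊃ A = 3 ⊃ 1 = 1
¬B ⊃ (B ⊃ A) = 0 ⊃ 1 = 4
A ∨ A = 1 ∨ 1 = 1
(¬B ⊃ (B ⊃ A)) ∧ (A ∨ A) = 4 ∧ 1 = 1
((A ⊃ ¬B) ∨ A) ⊃ ((¬B ⊃ (B ⊃ A)) ∧ (A ∨ A)) = 1 ⊃ 1 = 4
((A ∨ ¬A) ∨ (((B ⊃ B) ∧ (A ∨ B)) ⊃ ¬(A ∧ B))) ∧ (((A ⊃ ¬B) ∨ A) ⊃ ((¬B ⊃ (B ⊃ A)) ∧ (A ∨ A))) = 1 ∧ 4 = 1

1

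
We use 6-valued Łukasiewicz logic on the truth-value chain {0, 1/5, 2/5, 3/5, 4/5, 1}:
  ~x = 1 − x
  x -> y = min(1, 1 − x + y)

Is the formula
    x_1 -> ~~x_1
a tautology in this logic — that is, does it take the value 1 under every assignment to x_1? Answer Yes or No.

x_1 = 0 ↦ 1
x_1 = 1/5 ↦ 1
x_1 = 2/5 ↦ 1
x_1 = 3/5 ↦ 1
x_1 = 4/5 ↦ 1
x_1 = 1 ↦ 1
Every assignment gives a value ≥ 1.

Yes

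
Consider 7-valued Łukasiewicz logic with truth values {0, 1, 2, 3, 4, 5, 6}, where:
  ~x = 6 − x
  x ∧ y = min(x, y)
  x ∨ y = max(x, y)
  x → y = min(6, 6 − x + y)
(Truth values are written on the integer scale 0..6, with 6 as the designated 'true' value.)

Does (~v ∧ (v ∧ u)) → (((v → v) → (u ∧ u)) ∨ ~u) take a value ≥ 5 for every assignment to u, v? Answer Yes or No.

Yes

At u = 3, v = 5, for instance:
~v = ~5 = 1
v ∧ u = 5 ∧ 3 = 3
~v ∧ (v ∧ u) = 1 ∧ 3 = 1
v → v = 5 → 5 = 6
u ∧ u = 3 ∧ 3 = 3
(v → v) → (u ∧ u) = 6 → 3 = 3
~u = ~3 = 3
((v → v) → (u ∧ u)) ∨ ~u = 3 ∨ 3 = 3
(~v ∧ (v ∧ u)) → (((v → v) → (u ∧ u)) ∨ ~u) = 1 → 3 = 6
and checking the remaining 48 assignments likewise gives ≥ 5 in every case.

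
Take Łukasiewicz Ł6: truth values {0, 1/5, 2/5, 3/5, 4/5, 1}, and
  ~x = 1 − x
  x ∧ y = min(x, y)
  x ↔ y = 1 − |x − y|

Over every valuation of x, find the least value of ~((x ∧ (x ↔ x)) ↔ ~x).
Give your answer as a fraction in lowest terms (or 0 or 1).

1/5

Take x = 2/5:
x ↔ x = 2/5 ↔ 2/5 = 1
x ∧ (x ↔ x) = 2/5 ∧ 1 = 2/5
~x = ~2/5 = 3/5
(x ∧ (x ↔ x)) ↔ ~x = 2/5 ↔ 3/5 = 4/5
~((x ∧ (x ↔ x)) ↔ ~x) = ~4/5 = 1/5
No assignment yields a value below 1/5, so this is the minimum.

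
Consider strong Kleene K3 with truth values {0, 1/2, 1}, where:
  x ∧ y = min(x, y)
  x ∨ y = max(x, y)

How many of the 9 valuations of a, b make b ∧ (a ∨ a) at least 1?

1

a = 0, b = 0 ↦ 0  <
a = 0, b = 1/2 ↦ 0  <
a = 0, b = 1 ↦ 0  <
a = 1/2, b = 0 ↦ 0  <
a = 1/2, b = 1/2 ↦ 1/2  <
a = 1/2, b = 1 ↦ 1/2  <
a = 1, b = 0 ↦ 0  <
a = 1, b = 1/2 ↦ 1/2  <
a = 1, b = 1 ↦ 1  ≥
So 1 of the 9 assignments meets the threshold.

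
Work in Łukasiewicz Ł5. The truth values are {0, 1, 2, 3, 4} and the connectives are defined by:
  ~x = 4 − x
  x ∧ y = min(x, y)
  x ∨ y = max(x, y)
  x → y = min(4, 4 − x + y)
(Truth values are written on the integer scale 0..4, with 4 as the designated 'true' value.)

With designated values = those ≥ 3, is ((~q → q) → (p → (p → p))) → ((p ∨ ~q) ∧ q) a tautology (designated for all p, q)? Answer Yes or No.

No

Counterexample: take p = 0, q = 0.
~q = ~0 = 4
~q → q = 4 → 0 = 0
p → p = 0 → 0 = 4
p → (p → p) = 0 → 4 = 4
(~q → q) → (p → (p → p)) = 0 → 4 = 4
~q = ~0 = 4
p ∨ ~q = 0 ∨ 4 = 4
(p ∨ ~q) ∧ q = 4 ∧ 0 = 0
((~q → q) → (p → (p → p))) → ((p ∨ ~q) ∧ q) = 4 → 0 = 0
This gives 0, which is below 3.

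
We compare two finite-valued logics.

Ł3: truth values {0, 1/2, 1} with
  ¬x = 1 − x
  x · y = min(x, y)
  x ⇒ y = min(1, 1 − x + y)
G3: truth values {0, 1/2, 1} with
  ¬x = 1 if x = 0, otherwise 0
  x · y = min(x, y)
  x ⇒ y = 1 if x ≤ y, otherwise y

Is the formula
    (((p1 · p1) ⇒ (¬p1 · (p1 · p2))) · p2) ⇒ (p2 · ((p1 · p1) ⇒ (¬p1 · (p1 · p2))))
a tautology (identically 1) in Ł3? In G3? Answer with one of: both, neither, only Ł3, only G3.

In Ł3: every assignment gives 1 — tautology.
In G3: every assignment gives 1 — tautology.

both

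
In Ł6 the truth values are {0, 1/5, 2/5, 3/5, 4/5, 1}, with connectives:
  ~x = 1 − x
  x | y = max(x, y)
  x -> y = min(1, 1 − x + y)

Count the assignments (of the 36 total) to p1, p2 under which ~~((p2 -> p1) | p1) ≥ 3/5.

value 1: 21 assignments (counts)
value 4/5: 5 assignments (counts)
value 3/5: 4 assignments (counts)
value 2/5: 3 assignments
value 1/5: 2 assignments
value 0: 1 assignment
So 30 of the 36 assignments meet the threshold.

30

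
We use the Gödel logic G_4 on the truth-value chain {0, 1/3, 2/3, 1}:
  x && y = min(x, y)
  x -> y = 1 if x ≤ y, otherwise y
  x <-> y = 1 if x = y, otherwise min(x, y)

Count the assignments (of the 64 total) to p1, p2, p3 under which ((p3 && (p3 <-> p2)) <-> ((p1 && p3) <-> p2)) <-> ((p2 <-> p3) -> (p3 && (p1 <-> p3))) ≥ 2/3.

59

value 1: 58 assignments (counts)
value 2/3: 1 assignment (counts)
value 1/3: 2 assignments
value 0: 3 assignments
So 59 of the 64 assignments meet the threshold.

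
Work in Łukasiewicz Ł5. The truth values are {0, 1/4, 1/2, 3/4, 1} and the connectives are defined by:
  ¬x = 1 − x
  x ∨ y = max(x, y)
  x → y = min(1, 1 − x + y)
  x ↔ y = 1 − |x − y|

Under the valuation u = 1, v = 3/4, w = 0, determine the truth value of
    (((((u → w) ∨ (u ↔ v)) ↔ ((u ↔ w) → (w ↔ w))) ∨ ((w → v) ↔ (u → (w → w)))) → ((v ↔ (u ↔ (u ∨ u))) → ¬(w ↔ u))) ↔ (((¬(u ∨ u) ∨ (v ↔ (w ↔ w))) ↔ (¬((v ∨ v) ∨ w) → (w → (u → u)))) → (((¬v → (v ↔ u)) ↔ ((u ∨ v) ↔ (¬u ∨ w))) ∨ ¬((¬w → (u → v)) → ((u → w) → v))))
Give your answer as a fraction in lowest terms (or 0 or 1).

1/4

u → w = 1 → 0 = 0
u ↔ v = 1 ↔ 3/4 = 3/4
(u → w) ∨ (u ↔ v) = 0 ∨ 3/4 = 3/4
u ↔ w = 1 ↔ 0 = 0
w ↔ w = 0 ↔ 0 = 1
(u ↔ w) → (w ↔ w) = 0 → 1 = 1
((u → w) ∨ (u ↔ v)) ↔ ((u ↔ w) → (w ↔ w)) = 3/4 ↔ 1 = 3/4
w → v = 0 → 3/4 = 1
w → w = 0 → 0 = 1
u → (w → w) = 1 → 1 = 1
(w → v) ↔ (u → (w → w)) = 1 ↔ 1 = 1
(((u → w) ∨ (u ↔ v)) ↔ ((u ↔ w) → (w ↔ w))) ∨ ((w → v) ↔ (u → (w → w))) = 3/4 ∨ 1 = 1
u ∨ u = 1 ∨ 1 = 1
u ↔ (u ∨ u) = 1 ↔ 1 = 1
v ↔ (u ↔ (u ∨ u)) = 3/4 ↔ 1 = 3/4
w ↔ u = 0 ↔ 1 = 0
¬(w ↔ u) = ¬0 = 1
(v ↔ (u ↔ (u ∨ u))) → ¬(w ↔ u) = 3/4 → 1 = 1
((((u → w) ∨ (u ↔ v)) ↔ ((u ↔ w) → (w ↔ w))) ∨ ((w → v) ↔ (u → (w → w)))) → ((v ↔ (u ↔ (u ∨ u))) → ¬(w ↔ u)) = 1 → 1 = 1
u ∨ u = 1 ∨ 1 = 1
¬(u ∨ u) = ¬1 = 0
w ↔ w = 0 ↔ 0 = 1
v ↔ (w ↔ w) = 3/4 ↔ 1 = 3/4
¬(u ∨ u) ∨ (v ↔ (w ↔ w)) = 0 ∨ 3/4 = 3/4
v ∨ v = 3/4 ∨ 3/4 = 3/4
(v ∨ v) ∨ w = 3/4 ∨ 0 = 3/4
¬((v ∨ v) ∨ w) = ¬3/4 = 1/4
u → u = 1 → 1 = 1
w → (u → u) = 0 → 1 = 1
¬((v ∨ v) ∨ w) → (w → (u → u)) = 1/4 → 1 = 1
(¬(u ∨ u) ∨ (v ↔ (w ↔ w))) ↔ (¬((v ∨ v) ∨ w) → (w → (u → u))) = 3/4 ↔ 1 = 3/4
¬v = ¬3/4 = 1/4
v ↔ u = 3/4 ↔ 1 = 3/4
¬v → (v ↔ u) = 1/4 → 3/4 = 1
u ∨ v = 1 ∨ 3/4 = 1
¬u = ¬1 = 0
¬u ∨ w = 0 ∨ 0 = 0
(u ∨ v) ↔ (¬u ∨ w) = 1 ↔ 0 = 0
(¬v → (v ↔ u)) ↔ ((u ∨ v) ↔ (¬u ∨ w)) = 1 ↔ 0 = 0
¬w = ¬0 = 1
u → v = 1 → 3/4 = 3/4
¬w → (u → v) = 1 → 3/4 = 3/4
u → w = 1 → 0 = 0
(u → w) → v = 0 → 3/4 = 1
(¬w → (u → v)) → ((u → w) → v) = 3/4 → 1 = 1
¬((¬w → (u → v)) → ((u → w) → v)) = ¬1 = 0
((¬v → (v ↔ u)) ↔ ((u ∨ v) ↔ (¬u ∨ w))) ∨ ¬((¬w → (u → v)) → ((u → w) → v)) = 0 ∨ 0 = 0
((¬(u ∨ u) ∨ (v ↔ (w ↔ w))) ↔ (¬((v ∨ v) ∨ w) → (w → (u → u)))) → (((¬v → (v ↔ u)) ↔ ((u ∨ v) ↔ (¬u ∨ w))) ∨ ¬((¬w → (u → v)) → ((u → w) → v))) = 3/4 → 0 = 1/4
(((((u → w) ∨ (u ↔ v)) ↔ ((u ↔ w) → (w ↔ w))) ∨ ((w → v) ↔ (u → (w → w)))) → ((v ↔ (u ↔ (u ∨ u))) → ¬(w ↔ u))) ↔ (((¬(u ∨ u) ∨ (v ↔ (w ↔ w))) ↔ (¬((v ∨ v) ∨ w) → (w → (u → u)))) → (((¬v → (v ↔ u)) ↔ ((u ∨ v) ↔ (¬u ∨ w))) ∨ ¬((¬w → (u → v)) → ((u → w) → v)))) = 1 ↔ 1/4 = 1/4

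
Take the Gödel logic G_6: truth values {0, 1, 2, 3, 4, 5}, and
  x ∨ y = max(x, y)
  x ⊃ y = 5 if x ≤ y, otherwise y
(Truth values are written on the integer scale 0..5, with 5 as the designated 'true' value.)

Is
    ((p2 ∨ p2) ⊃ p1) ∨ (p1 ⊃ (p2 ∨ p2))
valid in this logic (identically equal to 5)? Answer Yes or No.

At p1 = 0, p2 = 3, for instance:
p2 ∨ p2 = 3 ∨ 3 = 3
(p2 ∨ p2) ⊃ p1 = 3 ⊃ 0 = 0
p1 ⊃ (p2 ∨ p2) = 0 ⊃ 3 = 5
((p2 ∨ p2) ⊃ p1) ∨ (p1 ⊃ (p2 ∨ p2)) = 0 ∨ 5 = 5
and checking the remaining 35 assignments likewise gives ≥ 5 in every case.

Yes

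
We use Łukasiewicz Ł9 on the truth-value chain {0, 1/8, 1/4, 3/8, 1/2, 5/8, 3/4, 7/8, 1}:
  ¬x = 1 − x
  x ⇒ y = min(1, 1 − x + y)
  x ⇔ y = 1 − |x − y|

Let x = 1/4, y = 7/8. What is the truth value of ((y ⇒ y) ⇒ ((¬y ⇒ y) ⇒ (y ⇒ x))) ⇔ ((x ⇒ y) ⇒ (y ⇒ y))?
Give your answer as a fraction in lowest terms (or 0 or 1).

3/8

y ⇒ y = 7/8 ⇒ 7/8 = 1
¬y = ¬7/8 = 1/8
¬y ⇒ y = 1/8 ⇒ 7/8 = 1
y ⇒ x = 7/8 ⇒ 1/4 = 3/8
(¬y ⇒ y) ⇒ (y ⇒ x) = 1 ⇒ 3/8 = 3/8
(y ⇒ y) ⇒ ((¬y ⇒ y) ⇒ (y ⇒ x)) = 1 ⇒ 3/8 = 3/8
x ⇒ y = 1/4 ⇒ 7/8 = 1
y ⇒ y = 7/8 ⇒ 7/8 = 1
(x ⇒ y) ⇒ (y ⇒ y) = 1 ⇒ 1 = 1
((y ⇒ y) ⇒ ((¬y ⇒ y) ⇒ (y ⇒ x))) ⇔ ((x ⇒ y) ⇒ (y ⇒ y)) = 3/8 ⇔ 1 = 3/8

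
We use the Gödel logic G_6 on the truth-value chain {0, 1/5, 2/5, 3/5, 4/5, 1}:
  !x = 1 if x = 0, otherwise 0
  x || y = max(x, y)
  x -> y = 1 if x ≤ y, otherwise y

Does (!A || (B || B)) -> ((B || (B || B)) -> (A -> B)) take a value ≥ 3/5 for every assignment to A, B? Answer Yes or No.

At A = 1/5, B = 1, for instance:
!A = !1/5 = 0
B || B = 1 || 1 = 1
!A || (B || B) = 0 || 1 = 1
B || B = 1 || 1 = 1
B || (B || B) = 1 || 1 = 1
A -> B = 1/5 -> 1 = 1
(B || (B || B)) -> (A -> B) = 1 -> 1 = 1
(!A || (B || B)) -> ((B || (B || B)) -> (A -> B)) = 1 -> 1 = 1
and checking the remaining 35 assignments likewise gives ≥ 3/5 in every case.

Yes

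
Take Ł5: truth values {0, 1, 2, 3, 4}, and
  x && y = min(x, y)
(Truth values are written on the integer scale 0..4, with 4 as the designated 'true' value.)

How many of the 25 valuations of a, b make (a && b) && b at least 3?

value 4: 1 assignment (counts)
value 3: 3 assignments (counts)
value 2: 5 assignments
value 1: 7 assignments
value 0: 9 assignments
So 4 of the 25 assignments meet the threshold.

4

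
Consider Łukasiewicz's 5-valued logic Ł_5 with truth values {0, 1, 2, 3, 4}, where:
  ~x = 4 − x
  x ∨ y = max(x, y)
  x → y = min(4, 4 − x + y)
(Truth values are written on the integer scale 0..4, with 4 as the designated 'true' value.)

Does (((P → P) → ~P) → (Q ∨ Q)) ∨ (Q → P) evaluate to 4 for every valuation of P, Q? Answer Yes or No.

No

Counterexample: take P = 0, Q = 1.
P → P = 0 → 0 = 4
~P = ~0 = 4
(P → P) → ~P = 4 → 4 = 4
Q ∨ Q = 1 ∨ 1 = 1
((P → P) → ~P) → (Q ∨ Q) = 4 → 1 = 1
Q → P = 1 → 0 = 3
(((P → P) → ~P) → (Q ∨ Q)) ∨ (Q → P) = 1 ∨ 3 = 3
This gives 3 ≠ 4.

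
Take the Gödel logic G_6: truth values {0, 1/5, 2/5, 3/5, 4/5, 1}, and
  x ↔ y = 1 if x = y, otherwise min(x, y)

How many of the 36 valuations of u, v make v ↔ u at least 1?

value 1: 6 assignments (counts)
value 4/5: 2 assignments
value 3/5: 4 assignments
value 2/5: 6 assignments
value 1/5: 8 assignments
value 0: 10 assignments
So 6 of the 36 assignments meet the threshold.

6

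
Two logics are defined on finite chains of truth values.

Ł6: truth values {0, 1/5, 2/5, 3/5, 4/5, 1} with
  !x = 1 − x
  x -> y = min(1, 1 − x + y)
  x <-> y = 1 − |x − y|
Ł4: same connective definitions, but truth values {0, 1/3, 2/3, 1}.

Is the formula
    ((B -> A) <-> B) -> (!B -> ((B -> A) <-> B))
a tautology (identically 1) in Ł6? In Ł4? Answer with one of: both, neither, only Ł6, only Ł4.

In Ł6: every assignment gives 1 — tautology.
In Ł4: every assignment gives 1 — tautology.

both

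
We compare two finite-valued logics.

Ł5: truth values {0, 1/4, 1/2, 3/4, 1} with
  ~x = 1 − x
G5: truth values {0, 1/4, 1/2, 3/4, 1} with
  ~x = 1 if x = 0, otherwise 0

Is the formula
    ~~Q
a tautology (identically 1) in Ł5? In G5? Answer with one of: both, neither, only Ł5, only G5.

In Ł5: at Q = 0 the value is 0 — not a tautology.
In G5: at Q = 0 the value is 0 — not a tautology.

neither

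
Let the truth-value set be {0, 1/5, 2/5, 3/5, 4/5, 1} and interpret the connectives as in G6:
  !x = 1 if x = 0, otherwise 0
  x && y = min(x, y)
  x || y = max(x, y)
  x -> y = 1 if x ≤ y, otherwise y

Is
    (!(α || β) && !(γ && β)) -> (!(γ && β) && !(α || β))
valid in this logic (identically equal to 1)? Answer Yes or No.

Yes

At α = 2/5, β = 1, γ = 2/5, for instance:
α || β = 2/5 || 1 = 1
!(α || β) = !1 = 0
γ && β = 2/5 && 1 = 2/5
!(γ && β) = !2/5 = 0
!(α || β) && !(γ && β) = 0 && 0 = 0
!(γ && β) && !(α || β) = 0 && 0 = 0
(!(α || β) && !(γ && β)) -> (!(γ && β) && !(α || β)) = 0 -> 0 = 1
and checking the remaining 215 assignments likewise gives ≥ 1 in every case.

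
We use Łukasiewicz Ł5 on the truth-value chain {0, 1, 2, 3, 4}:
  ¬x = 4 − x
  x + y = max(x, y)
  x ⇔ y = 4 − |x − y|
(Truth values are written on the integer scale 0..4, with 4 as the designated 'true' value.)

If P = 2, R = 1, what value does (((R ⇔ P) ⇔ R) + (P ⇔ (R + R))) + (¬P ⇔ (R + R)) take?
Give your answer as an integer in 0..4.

R ⇔ P = 1 ⇔ 2 = 3
(R ⇔ P) ⇔ R = 3 ⇔ 1 = 2
R + R = 1 + 1 = 1
P ⇔ (R + R) = 2 ⇔ 1 = 3
((R ⇔ P) ⇔ R) + (P ⇔ (R + R)) = 2 + 3 = 3
¬P = ¬2 = 2
R + R = 1 + 1 = 1
¬P ⇔ (R + R) = 2 ⇔ 1 = 3
(((R ⇔ P) ⇔ R) + (P ⇔ (R + R))) + (¬P ⇔ (R + R)) = 3 + 3 = 3

3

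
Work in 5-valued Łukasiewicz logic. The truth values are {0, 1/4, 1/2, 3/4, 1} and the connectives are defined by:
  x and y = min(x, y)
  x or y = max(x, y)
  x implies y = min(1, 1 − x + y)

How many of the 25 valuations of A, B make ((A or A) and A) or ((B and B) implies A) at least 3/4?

19

value 1: 15 assignments (counts)
value 3/4: 4 assignments (counts)
value 1/2: 3 assignments
value 1/4: 2 assignments
value 0: 1 assignment
So 19 of the 25 assignments meet the threshold.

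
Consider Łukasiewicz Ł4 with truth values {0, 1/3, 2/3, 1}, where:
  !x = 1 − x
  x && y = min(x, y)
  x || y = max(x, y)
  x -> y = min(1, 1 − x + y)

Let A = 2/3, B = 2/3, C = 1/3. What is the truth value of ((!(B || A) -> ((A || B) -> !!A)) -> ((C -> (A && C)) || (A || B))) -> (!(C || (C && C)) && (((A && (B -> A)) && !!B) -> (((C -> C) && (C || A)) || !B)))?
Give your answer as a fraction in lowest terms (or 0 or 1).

B || A = 2/3 || 2/3 = 2/3
!(B || A) = !2/3 = 1/3
A || B = 2/3 || 2/3 = 2/3
!A = !2/3 = 1/3
!!A = !1/3 = 2/3
(A || B) -> !!A = 2/3 -> 2/3 = 1
!(B || A) -> ((A || B) -> !!A) = 1/3 -> 1 = 1
A && C = 2/3 && 1/3 = 1/3
C -> (A && C) = 1/3 -> 1/3 = 1
A || B = 2/3 || 2/3 = 2/3
(C -> (A && C)) || (A || B) = 1 || 2/3 = 1
(!(B || A) -> ((A || B) -> !!A)) -> ((C -> (A && C)) || (A || B)) = 1 -> 1 = 1
C && C = 1/3 && 1/3 = 1/3
C || (C && C) = 1/3 || 1/3 = 1/3
!(C || (C && C)) = !1/3 = 2/3
B -> A = 2/3 -> 2/3 = 1
A && (B -> A) = 2/3 && 1 = 2/3
!B = !2/3 = 1/3
!!B = !1/3 = 2/3
(A && (B -> A)) && !!B = 2/3 && 2/3 = 2/3
C -> C = 1/3 -> 1/3 = 1
C || A = 1/3 || 2/3 = 2/3
(C -> C) && (C || A) = 1 && 2/3 = 2/3
!B = !2/3 = 1/3
((C -> C) && (C || A)) || !B = 2/3 || 1/3 = 2/3
((A && (B -> A)) && !!B) -> (((C -> C) && (C || A)) || !B) = 2/3 -> 2/3 = 1
!(C || (C && C)) && (((A && (B -> A)) && !!B) -> (((C -> C) && (C || A)) || !B)) = 2/3 && 1 = 2/3
((!(B || A) -> ((A || B) -> !!A)) -> ((C -> (A && C)) || (A || B))) -> (!(C || (C && C)) && (((A && (B -> A)) && !!B) -> (((C -> C) && (C || A)) || !B))) = 1 -> 2/3 = 2/3

2/3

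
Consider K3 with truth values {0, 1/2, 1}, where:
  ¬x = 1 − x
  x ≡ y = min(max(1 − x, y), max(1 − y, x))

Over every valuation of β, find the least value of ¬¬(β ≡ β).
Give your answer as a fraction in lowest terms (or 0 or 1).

1/2

Take β = 1/2:
β ≡ β = 1/2 ≡ 1/2 = 1/2
¬(β ≡ β) = ¬1/2 = 1/2
¬¬(β ≡ β) = ¬1/2 = 1/2
No assignment yields a value below 1/2, so this is the minimum.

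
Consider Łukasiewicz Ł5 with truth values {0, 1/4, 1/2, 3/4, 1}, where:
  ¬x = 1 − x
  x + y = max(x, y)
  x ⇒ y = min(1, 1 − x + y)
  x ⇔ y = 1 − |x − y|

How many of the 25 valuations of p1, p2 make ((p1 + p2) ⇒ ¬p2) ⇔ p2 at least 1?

value 1: 1 assignment (counts)
value 3/4: 5 assignments
value 1/2: 5 assignments
value 1/4: 4 assignments
value 0: 10 assignments
So 1 of the 25 assignments meets the threshold.

1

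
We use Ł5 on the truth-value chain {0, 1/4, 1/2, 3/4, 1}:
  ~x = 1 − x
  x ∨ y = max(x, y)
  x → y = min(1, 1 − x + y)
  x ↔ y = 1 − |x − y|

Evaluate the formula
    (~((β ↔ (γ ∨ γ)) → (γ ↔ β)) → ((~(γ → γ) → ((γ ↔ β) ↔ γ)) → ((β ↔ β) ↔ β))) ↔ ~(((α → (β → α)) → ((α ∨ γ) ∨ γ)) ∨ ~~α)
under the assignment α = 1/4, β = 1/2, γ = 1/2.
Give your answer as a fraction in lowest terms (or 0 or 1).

γ ∨ γ = 1/2 ∨ 1/2 = 1/2
β ↔ (γ ∨ γ) = 1/2 ↔ 1/2 = 1
γ ↔ β = 1/2 ↔ 1/2 = 1
(β ↔ (γ ∨ γ)) → (γ ↔ β) = 1 → 1 = 1
~((β ↔ (γ ∨ γ)) → (γ ↔ β)) = ~1 = 0
γ → γ = 1/2 → 1/2 = 1
~(γ → γ) = ~1 = 0
γ ↔ β = 1/2 ↔ 1/2 = 1
(γ ↔ β) ↔ γ = 1 ↔ 1/2 = 1/2
~(γ → γ) → ((γ ↔ β) ↔ γ) = 0 → 1/2 = 1
β ↔ β = 1/2 ↔ 1/2 = 1
(β ↔ β) ↔ β = 1 ↔ 1/2 = 1/2
(~(γ → γ) → ((γ ↔ β) ↔ γ)) → ((β ↔ β) ↔ β) = 1 → 1/2 = 1/2
~((β ↔ (γ ∨ γ)) → (γ ↔ β)) → ((~(γ → γ) → ((γ ↔ β) ↔ γ)) → ((β ↔ β) ↔ β)) = 0 → 1/2 = 1
β → α = 1/2 → 1/4 = 3/4
α → (β → α) = 1/4 → 3/4 = 1
α ∨ γ = 1/4 ∨ 1/2 = 1/2
(α ∨ γ) ∨ γ = 1/2 ∨ 1/2 = 1/2
(α → (β → α)) → ((α ∨ γ) ∨ γ) = 1 → 1/2 = 1/2
~α = ~1/4 = 3/4
~~α = ~3/4 = 1/4
((α → (β → α)) → ((α ∨ γ) ∨ γ)) ∨ ~~α = 1/2 ∨ 1/4 = 1/2
~(((α → (β → α)) → ((α ∨ γ) ∨ γ)) ∨ ~~α) = ~1/2 = 1/2
(~((β ↔ (γ ∨ γ)) → (γ ↔ β)) → ((~(γ → γ) → ((γ ↔ β) ↔ γ)) → ((β ↔ β) ↔ β))) ↔ ~(((α → (β → α)) → ((α ∨ γ) ∨ γ)) ∨ ~~α) = 1 ↔ 1/2 = 1/2

1/2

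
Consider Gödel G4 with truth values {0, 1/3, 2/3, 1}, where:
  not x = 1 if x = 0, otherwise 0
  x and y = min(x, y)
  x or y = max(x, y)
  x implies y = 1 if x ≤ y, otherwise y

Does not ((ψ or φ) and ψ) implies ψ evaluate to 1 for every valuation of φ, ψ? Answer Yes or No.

No

Counterexample: take φ = 0, ψ = 0.
ψ or φ = 0 or 0 = 0
(ψ or φ) and ψ = 0 and 0 = 0
not ((ψ or φ) and ψ) = not 0 = 1
not ((ψ or φ) and ψ) implies ψ = 1 implies 0 = 0
This gives 0 ≠ 1.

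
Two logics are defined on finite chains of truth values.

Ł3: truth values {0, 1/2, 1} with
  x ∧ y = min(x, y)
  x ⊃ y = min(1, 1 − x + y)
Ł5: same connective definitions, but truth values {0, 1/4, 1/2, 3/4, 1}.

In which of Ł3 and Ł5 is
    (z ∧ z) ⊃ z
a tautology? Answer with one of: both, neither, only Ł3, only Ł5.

In Ł3: every assignment gives 1 — tautology.
In Ł5: every assignment gives 1 — tautology.

both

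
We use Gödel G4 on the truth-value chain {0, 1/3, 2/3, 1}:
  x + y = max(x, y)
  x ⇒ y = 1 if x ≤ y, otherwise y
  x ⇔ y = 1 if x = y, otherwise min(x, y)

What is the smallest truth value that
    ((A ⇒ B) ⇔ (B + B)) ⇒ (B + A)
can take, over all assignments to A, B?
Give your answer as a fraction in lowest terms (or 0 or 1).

Take A = 1/3, B = 0:
A ⇒ B = 1/3 ⇒ 0 = 0
B + B = 0 + 0 = 0
(A ⇒ B) ⇔ (B + B) = 0 ⇔ 0 = 1
B + A = 0 + 1/3 = 1/3
((A ⇒ B) ⇔ (B + B)) ⇒ (B + A) = 1 ⇒ 1/3 = 1/3
No assignment yields a value below 1/3, so this is the minimum.

1/3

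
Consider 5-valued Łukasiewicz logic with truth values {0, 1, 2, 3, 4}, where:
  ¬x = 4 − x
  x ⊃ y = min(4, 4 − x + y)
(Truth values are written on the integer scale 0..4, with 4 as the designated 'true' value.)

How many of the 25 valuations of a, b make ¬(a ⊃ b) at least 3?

3

value 4: 1 assignment (counts)
value 3: 2 assignments (counts)
value 2: 3 assignments
value 1: 4 assignments
value 0: 15 assignments
So 3 of the 25 assignments meet the threshold.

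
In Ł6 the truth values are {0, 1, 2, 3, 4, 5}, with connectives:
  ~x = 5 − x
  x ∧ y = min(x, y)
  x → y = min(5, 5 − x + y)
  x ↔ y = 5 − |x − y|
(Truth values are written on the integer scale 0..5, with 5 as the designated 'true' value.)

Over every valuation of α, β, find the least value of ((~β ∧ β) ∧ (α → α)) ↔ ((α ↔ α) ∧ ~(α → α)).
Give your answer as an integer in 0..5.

Take α = 0, β = 2:
~β = ~2 = 3
~β ∧ β = 3 ∧ 2 = 2
α → α = 0 → 0 = 5
(~β ∧ β) ∧ (α → α) = 2 ∧ 5 = 2
α ↔ α = 0 ↔ 0 = 5
α → α = 0 → 0 = 5
~(α → α) = ~5 = 0
(α ↔ α) ∧ ~(α → α) = 5 ∧ 0 = 0
((~β ∧ β) ∧ (α → α)) ↔ ((α ↔ α) ∧ ~(α → α)) = 2 ↔ 0 = 3
No assignment yields a value below 3, so this is the minimum.

3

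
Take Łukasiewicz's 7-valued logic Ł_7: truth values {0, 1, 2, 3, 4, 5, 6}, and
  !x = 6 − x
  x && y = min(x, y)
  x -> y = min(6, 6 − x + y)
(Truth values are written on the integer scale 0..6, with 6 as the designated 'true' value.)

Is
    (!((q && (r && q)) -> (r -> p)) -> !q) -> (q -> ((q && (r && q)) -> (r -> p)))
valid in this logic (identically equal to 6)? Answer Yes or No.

At p = 5, q = 4, r = 1, for instance:
r && q = 1 && 4 = 1
q && (r && q) = 4 && 1 = 1
r -> p = 1 -> 5 = 6
(q && (r && q)) -> (r -> p) = 1 -> 6 = 6
!((q && (r && q)) -> (r -> p)) = !6 = 0
!q = !4 = 2
!((q && (r && q)) -> (r -> p)) -> !q = 0 -> 2 = 6
q -> ((q && (r && q)) -> (r -> p)) = 4 -> 6 = 6
(!((q && (r && q)) -> (r -> p)) -> !q) -> (q -> ((q && (r && q)) -> (r -> p))) = 6 -> 6 = 6
and checking the remaining 342 assignments likewise gives ≥ 6 in every case.

Yes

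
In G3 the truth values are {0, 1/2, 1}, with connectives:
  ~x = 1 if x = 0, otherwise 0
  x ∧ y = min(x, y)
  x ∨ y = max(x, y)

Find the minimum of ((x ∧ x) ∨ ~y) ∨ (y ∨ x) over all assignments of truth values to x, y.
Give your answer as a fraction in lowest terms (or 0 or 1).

Take x = 0, y = 1/2:
x ∧ x = 0 ∧ 0 = 0
~y = ~1/2 = 0
(x ∧ x) ∨ ~y = 0 ∨ 0 = 0
y ∨ x = 1/2 ∨ 0 = 1/2
((x ∧ x) ∨ ~y) ∨ (y ∨ x) = 0 ∨ 1/2 = 1/2
No assignment yields a value below 1/2, so this is the minimum.

1/2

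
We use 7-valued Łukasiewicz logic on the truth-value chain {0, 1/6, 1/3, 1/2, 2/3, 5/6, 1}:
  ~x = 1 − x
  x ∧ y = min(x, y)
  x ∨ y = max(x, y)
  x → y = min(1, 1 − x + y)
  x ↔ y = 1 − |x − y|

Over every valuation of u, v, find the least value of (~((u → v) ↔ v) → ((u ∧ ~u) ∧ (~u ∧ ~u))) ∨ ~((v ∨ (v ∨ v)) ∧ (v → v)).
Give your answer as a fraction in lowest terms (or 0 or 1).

1/2

Take u = 0, v = 1/2:
u → v = 0 → 1/2 = 1
(u → v) ↔ v = 1 ↔ 1/2 = 1/2
~((u → v) ↔ v) = ~1/2 = 1/2
~u = ~0 = 1
u ∧ ~u = 0 ∧ 1 = 0
~u = ~0 = 1
~u = ~0 = 1
~u ∧ ~u = 1 ∧ 1 = 1
(u ∧ ~u) ∧ (~u ∧ ~u) = 0 ∧ 1 = 0
~((u → v) ↔ v) → ((u ∧ ~u) ∧ (~u ∧ ~u)) = 1/2 → 0 = 1/2
v ∨ v = 1/2 ∨ 1/2 = 1/2
v ∨ (v ∨ v) = 1/2 ∨ 1/2 = 1/2
v → v = 1/2 → 1/2 = 1
(v ∨ (v ∨ v)) ∧ (v → v) = 1/2 ∧ 1 = 1/2
~((v ∨ (v ∨ v)) ∧ (v → v)) = ~1/2 = 1/2
(~((u → v) ↔ v) → ((u ∧ ~u) ∧ (~u ∧ ~u))) ∨ ~((v ∨ (v ∨ v)) ∧ (v → v)) = 1/2 ∨ 1/2 = 1/2
No assignment yields a value below 1/2, so this is the minimum.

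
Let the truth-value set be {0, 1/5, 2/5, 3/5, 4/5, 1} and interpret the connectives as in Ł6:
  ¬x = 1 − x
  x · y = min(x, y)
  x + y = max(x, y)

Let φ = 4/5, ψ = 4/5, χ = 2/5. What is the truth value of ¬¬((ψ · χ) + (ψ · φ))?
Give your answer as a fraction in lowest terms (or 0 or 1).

4/5

ψ · χ = 4/5 · 2/5 = 2/5
ψ · φ = 4/5 · 4/5 = 4/5
(ψ · χ) + (ψ · φ) = 2/5 + 4/5 = 4/5
¬((ψ · χ) + (ψ · φ)) = ¬4/5 = 1/5
¬¬((ψ · χ) + (ψ · φ)) = ¬1/5 = 4/5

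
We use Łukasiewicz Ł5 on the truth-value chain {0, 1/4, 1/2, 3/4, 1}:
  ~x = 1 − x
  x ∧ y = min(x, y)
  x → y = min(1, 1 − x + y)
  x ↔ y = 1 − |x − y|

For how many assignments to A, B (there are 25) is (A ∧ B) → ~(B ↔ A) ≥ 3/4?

20

value 1: 17 assignments (counts)
value 3/4: 3 assignments (counts)
value 1/2: 3 assignments
value 1/4: 1 assignment
value 0: 1 assignment
So 20 of the 25 assignments meet the threshold.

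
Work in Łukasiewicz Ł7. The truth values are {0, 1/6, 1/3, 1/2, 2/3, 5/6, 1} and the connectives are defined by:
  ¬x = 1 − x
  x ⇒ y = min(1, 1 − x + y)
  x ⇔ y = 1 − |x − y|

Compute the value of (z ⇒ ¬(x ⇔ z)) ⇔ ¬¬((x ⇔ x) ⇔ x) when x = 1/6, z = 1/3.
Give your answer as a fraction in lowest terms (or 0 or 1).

x ⇔ z = 1/6 ⇔ 1/3 = 5/6
¬(x ⇔ z) = ¬5/6 = 1/6
z ⇒ ¬(x ⇔ z) = 1/3 ⇒ 1/6 = 5/6
x ⇔ x = 1/6 ⇔ 1/6 = 1
(x ⇔ x) ⇔ x = 1 ⇔ 1/6 = 1/6
¬((x ⇔ x) ⇔ x) = ¬1/6 = 5/6
¬¬((x ⇔ x) ⇔ x) = ¬5/6 = 1/6
(z ⇒ ¬(x ⇔ z)) ⇔ ¬¬((x ⇔ x) ⇔ x) = 5/6 ⇔ 1/6 = 1/3

1/3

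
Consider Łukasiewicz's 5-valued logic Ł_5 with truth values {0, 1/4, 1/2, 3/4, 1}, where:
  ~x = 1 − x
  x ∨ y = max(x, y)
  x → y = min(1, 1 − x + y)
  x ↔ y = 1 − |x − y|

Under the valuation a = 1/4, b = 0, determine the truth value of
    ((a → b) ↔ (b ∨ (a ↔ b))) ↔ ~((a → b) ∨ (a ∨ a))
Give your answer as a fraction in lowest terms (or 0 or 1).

a → b = 1/4 → 0 = 3/4
a ↔ b = 1/4 ↔ 0 = 3/4
b ∨ (a ↔ b) = 0 ∨ 3/4 = 3/4
(a → b) ↔ (b ∨ (a ↔ b)) = 3/4 ↔ 3/4 = 1
a → b = 1/4 → 0 = 3/4
a ∨ a = 1/4 ∨ 1/4 = 1/4
(a → b) ∨ (a ∨ a) = 3/4 ∨ 1/4 = 3/4
~((a → b) ∨ (a ∨ a)) = ~3/4 = 1/4
((a → b) ↔ (b ∨ (a ↔ b))) ↔ ~((a → b) ∨ (a ∨ a)) = 1 ↔ 1/4 = 1/4

1/4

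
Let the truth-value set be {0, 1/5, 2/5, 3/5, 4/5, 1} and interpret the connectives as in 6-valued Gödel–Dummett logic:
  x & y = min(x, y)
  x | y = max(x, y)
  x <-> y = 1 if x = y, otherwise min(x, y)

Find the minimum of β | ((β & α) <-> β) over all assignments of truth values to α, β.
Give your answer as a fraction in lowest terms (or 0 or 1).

1/5

Take α = 0, β = 1/5:
β & α = 1/5 & 0 = 0
(β & α) <-> β = 0 <-> 1/5 = 0
β | ((β & α) <-> β) = 1/5 | 0 = 1/5
No assignment yields a value below 1/5, so this is the minimum.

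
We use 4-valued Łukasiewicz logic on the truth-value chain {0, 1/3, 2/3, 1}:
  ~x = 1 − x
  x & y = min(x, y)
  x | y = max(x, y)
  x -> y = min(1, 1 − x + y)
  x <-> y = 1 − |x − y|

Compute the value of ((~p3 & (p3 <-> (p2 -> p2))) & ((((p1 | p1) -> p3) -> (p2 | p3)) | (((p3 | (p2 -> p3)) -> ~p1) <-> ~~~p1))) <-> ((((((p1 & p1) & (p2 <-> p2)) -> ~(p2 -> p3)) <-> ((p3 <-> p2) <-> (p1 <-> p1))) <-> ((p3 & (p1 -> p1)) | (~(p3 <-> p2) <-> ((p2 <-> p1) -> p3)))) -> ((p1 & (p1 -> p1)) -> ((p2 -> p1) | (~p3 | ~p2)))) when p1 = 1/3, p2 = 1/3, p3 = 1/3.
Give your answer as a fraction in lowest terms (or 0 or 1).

~p3 = ~1/3 = 2/3
p2 -> p2 = 1/3 -> 1/3 = 1
p3 <-> (p2 -> p2) = 1/3 <-> 1 = 1/3
~p3 & (p3 <-> (p2 -> p2)) = 2/3 & 1/3 = 1/3
p1 | p1 = 1/3 | 1/3 = 1/3
(p1 | p1) -> p3 = 1/3 -> 1/3 = 1
p2 | p3 = 1/3 | 1/3 = 1/3
((p1 | p1) -> p3) -> (p2 | p3) = 1 -> 1/3 = 1/3
p2 -> p3 = 1/3 -> 1/3 = 1
p3 | (p2 -> p3) = 1/3 | 1 = 1
~p1 = ~1/3 = 2/3
(p3 | (p2 -> p3)) -> ~p1 = 1 -> 2/3 = 2/3
~p1 = ~1/3 = 2/3
~~p1 = ~2/3 = 1/3
~~~p1 = ~1/3 = 2/3
((p3 | (p2 -> p3)) -> ~p1) <-> ~~~p1 = 2/3 <-> 2/3 = 1
(((p1 | p1) -> p3) -> (p2 | p3)) | (((p3 | (p2 -> p3)) -> ~p1) <-> ~~~p1) = 1/3 | 1 = 1
(~p3 & (p3 <-> (p2 -> p2))) & ((((p1 | p1) -> p3) -> (p2 | p3)) | (((p3 | (p2 -> p3)) -> ~p1) <-> ~~~p1)) = 1/3 & 1 = 1/3
p1 & p1 = 1/3 & 1/3 = 1/3
p2 <-> p2 = 1/3 <-> 1/3 = 1
(p1 & p1) & (p2 <-> p2) = 1/3 & 1 = 1/3
p2 -> p3 = 1/3 -> 1/3 = 1
~(p2 -> p3) = ~1 = 0
((p1 & p1) & (p2 <-> p2)) -> ~(p2 -> p3) = 1/3 -> 0 = 2/3
p3 <-> p2 = 1/3 <-> 1/3 = 1
p1 <-> p1 = 1/3 <-> 1/3 = 1
(p3 <-> p2) <-> (p1 <-> p1) = 1 <-> 1 = 1
(((p1 & p1) & (p2 <-> p2)) -> ~(p2 -> p3)) <-> ((p3 <-> p2) <-> (p1 <-> p1)) = 2/3 <-> 1 = 2/3
p1 -> p1 = 1/3 -> 1/3 = 1
p3 & (p1 -> p1) = 1/3 & 1 = 1/3
p3 <-> p2 = 1/3 <-> 1/3 = 1
~(p3 <-> p2) = ~1 = 0
p2 <-> p1 = 1/3 <-> 1/3 = 1
(p2 <-> p1) -> p3 = 1 -> 1/3 = 1/3
~(p3 <-> p2) <-> ((p2 <-> p1) -> p3) = 0 <-> 1/3 = 2/3
(p3 & (p1 -> p1)) | (~(p3 <-> p2) <-> ((p2 <-> p1) -> p3)) = 1/3 | 2/3 = 2/3
((((p1 & p1) & (p2 <-> p2)) -> ~(p2 -> p3)) <-> ((p3 <-> p2) <-> (p1 <-> p1))) <-> ((p3 & (p1 -> p1)) | (~(p3 <-> p2) <-> ((p2 <-> p1) -> p3))) = 2/3 <-> 2/3 = 1
p1 -> p1 = 1/3 -> 1/3 = 1
p1 & (p1 -> p1) = 1/3 & 1 = 1/3
p2 -> p1 = 1/3 -> 1/3 = 1
~p3 = ~1/3 = 2/3
~p2 = ~1/3 = 2/3
~p3 | ~p2 = 2/3 | 2/3 = 2/3
(p2 -> p1) | (~p3 | ~p2) = 1 | 2/3 = 1
(p1 & (p1 -> p1)) -> ((p2 -> p1) | (~p3 | ~p2)) = 1/3 -> 1 = 1
(((((p1 & p1) & (p2 <-> p2)) -> ~(p2 -> p3)) <-> ((p3 <-> p2) <-> (p1 <-> p1))) <-> ((p3 & (p1 -> p1)) | (~(p3 <-> p2) <-> ((p2 <-> p1) -> p3)))) -> ((p1 & (p1 -> p1)) -> ((p2 -> p1) | (~p3 | ~p2))) = 1 -> 1 = 1
((~p3 & (p3 <-> (p2 -> p2))) & ((((p1 | p1) -> p3) -> (p2 | p3)) | (((p3 | (p2 -> p3)) -> ~p1) <-> ~~~p1))) <-> ((((((p1 & p1) & (p2 <-> p2)) -> ~(p2 -> p3)) <-> ((p3 <-> p2) <-> (p1 <-> p1))) <-> ((p3 & (p1 -> p1)) | (~(p3 <-> p2) <-> ((p2 <-> p1) -> p3)))) -> ((p1 & (p1 -> p1)) -> ((p2 -> p1) | (~p3 | ~p2)))) = 1/3 <-> 1 = 1/3

1/3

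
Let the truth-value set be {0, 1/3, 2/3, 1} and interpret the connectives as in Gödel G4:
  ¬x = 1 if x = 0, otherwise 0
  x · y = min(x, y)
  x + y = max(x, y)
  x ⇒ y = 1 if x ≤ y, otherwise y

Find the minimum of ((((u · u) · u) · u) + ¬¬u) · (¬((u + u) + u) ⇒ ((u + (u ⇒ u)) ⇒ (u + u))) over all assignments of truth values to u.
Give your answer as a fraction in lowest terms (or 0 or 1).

0

Take u = 0:
u · u = 0 · 0 = 0
(u · u) · u = 0 · 0 = 0
((u · u) · u) · u = 0 · 0 = 0
¬u = ¬0 = 1
¬¬u = ¬1 = 0
(((u · u) · u) · u) + ¬¬u = 0 + 0 = 0
u + u = 0 + 0 = 0
(u + u) + u = 0 + 0 = 0
¬((u + u) + u) = ¬0 = 1
u ⇒ u = 0 ⇒ 0 = 1
u + (u ⇒ u) = 0 + 1 = 1
u + u = 0 + 0 = 0
(u + (u ⇒ u)) ⇒ (u + u) = 1 ⇒ 0 = 0
¬((u + u) + u) ⇒ ((u + (u ⇒ u)) ⇒ (u + u)) = 1 ⇒ 0 = 0
((((u · u) · u) · u) + ¬¬u) · (¬((u + u) + u) ⇒ ((u + (u ⇒ u)) ⇒ (u + u))) = 0 · 0 = 0
No assignment yields a value below 0, so this is the minimum.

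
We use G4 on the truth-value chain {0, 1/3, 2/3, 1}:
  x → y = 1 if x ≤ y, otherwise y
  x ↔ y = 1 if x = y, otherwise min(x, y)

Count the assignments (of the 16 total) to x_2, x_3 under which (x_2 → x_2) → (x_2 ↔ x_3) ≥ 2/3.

x_2 = 0, x_3 = 0 ↦ 1  ≥
x_2 = 0, x_3 = 1/3 ↦ 0  <
x_2 = 0, x_3 = 2/3 ↦ 0  <
x_2 = 0, x_3 = 1 ↦ 0  <
x_2 = 1/3, x_3 = 0 ↦ 0  <
x_2 = 1/3, x_3 = 1/3 ↦ 1  ≥
x_2 = 1/3, x_3 = 2/3 ↦ 1/3  <
x_2 = 1/3, x_3 = 1 ↦ 1/3  <
x_2 = 2/3, x_3 = 0 ↦ 0  <
x_2 = 2/3, x_3 = 1/3 ↦ 1/3  <
x_2 = 2/3, x_3 = 2/3 ↦ 1  ≥
x_2 = 2/3, x_3 = 1 ↦ 2/3  ≥
x_2 = 1, x_3 = 0 ↦ 0  <
x_2 = 1, x_3 = 1/3 ↦ 1/3  <
x_2 = 1, x_3 = 2/3 ↦ 2/3  ≥
x_2 = 1, x_3 = 1 ↦ 1  ≥
So 6 of the 16 assignments meet the threshold.

6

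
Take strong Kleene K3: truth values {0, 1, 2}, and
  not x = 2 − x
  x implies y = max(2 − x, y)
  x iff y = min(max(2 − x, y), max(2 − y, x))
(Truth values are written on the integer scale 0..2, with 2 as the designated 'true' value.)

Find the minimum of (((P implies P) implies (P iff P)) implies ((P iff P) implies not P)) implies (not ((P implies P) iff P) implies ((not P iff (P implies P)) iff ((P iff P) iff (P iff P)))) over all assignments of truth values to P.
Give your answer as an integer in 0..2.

1

Take P = 1:
P implies P = 1 implies 1 = 1
P iff P = 1 iff 1 = 1
(P implies P) implies (P iff P) = 1 implies 1 = 1
P iff P = 1 iff 1 = 1
not P = not 1 = 1
(P iff P) implies not P = 1 implies 1 = 1
((P implies P) implies (P iff P)) implies ((P iff P) implies not P) = 1 implies 1 = 1
P implies P = 1 implies 1 = 1
(P implies P) iff P = 1 iff 1 = 1
not ((P implies P) iff P) = not 1 = 1
not P = not 1 = 1
P implies P = 1 implies 1 = 1
not P iff (P implies P) = 1 iff 1 = 1
P iff P = 1 iff 1 = 1
P iff P = 1 iff 1 = 1
(P iff P) iff (P iff P) = 1 iff 1 = 1
(not P iff (P implies P)) iff ((P iff P) iff (P iff P)) = 1 iff 1 = 1
not ((P implies P) iff P) implies ((not P iff (P implies P)) iff ((P iff P) iff (P iff P))) = 1 implies 1 = 1
(((P implies P) implies (P iff P)) implies ((P iff P) implies not P)) implies (not ((P implies P) iff P) implies ((not P iff (P implies P)) iff ((P iff P) iff (P iff P)))) = 1 implies 1 = 1
No assignment yields a value below 1, so this is the minimum.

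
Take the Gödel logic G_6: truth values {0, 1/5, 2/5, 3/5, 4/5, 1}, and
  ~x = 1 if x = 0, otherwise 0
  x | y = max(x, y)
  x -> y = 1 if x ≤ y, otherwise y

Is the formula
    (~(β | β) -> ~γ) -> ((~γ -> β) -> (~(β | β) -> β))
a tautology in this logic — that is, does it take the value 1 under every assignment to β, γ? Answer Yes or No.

At β = 1/5, γ = 4/5, for instance:
β | β = 1/5 | 1/5 = 1/5
~(β | β) = ~1/5 = 0
~γ = ~4/5 = 0
~(β | β) -> ~γ = 0 -> 0 = 1
~γ -> β = 0 -> 1/5 = 1
~(β | β) -> β = 0 -> 1/5 = 1
(~γ -> β) -> (~(β | β) -> β) = 1 -> 1 = 1
(~(β | β) -> ~γ) -> ((~γ -> β) -> (~(β | β) -> β)) = 1 -> 1 = 1
and checking the remaining 35 assignments likewise gives ≥ 1 in every case.

Yes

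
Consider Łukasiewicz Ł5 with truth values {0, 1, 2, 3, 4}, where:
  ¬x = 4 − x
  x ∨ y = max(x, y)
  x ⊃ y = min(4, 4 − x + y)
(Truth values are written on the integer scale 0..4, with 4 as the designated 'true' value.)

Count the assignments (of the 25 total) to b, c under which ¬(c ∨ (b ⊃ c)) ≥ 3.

value 4: 1 assignment (counts)
value 3: 2 assignments (counts)
value 2: 3 assignments
value 1: 4 assignments
value 0: 15 assignments
So 3 of the 25 assignments meet the threshold.

3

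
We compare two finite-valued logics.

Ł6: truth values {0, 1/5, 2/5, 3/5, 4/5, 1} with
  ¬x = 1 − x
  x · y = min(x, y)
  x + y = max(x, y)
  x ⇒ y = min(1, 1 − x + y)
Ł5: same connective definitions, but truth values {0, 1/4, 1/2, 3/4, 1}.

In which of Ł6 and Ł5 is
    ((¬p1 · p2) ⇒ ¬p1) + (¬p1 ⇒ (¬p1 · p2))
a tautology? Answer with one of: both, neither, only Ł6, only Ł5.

both

In Ł6: every assignment gives 1 — tautology.
In Ł5: every assignment gives 1 — tautology.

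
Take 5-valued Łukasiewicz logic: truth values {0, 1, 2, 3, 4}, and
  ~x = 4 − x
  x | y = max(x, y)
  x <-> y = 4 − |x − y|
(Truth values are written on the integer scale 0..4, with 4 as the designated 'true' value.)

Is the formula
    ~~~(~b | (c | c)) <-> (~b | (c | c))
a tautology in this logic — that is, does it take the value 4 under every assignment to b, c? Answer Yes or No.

Counterexample: take b = 0, c = 0.
~b = ~0 = 4
c | c = 0 | 0 = 0
~b | (c | c) = 4 | 0 = 4
~(~b | (c | c)) = ~4 = 0
~~(~b | (c | c)) = ~0 = 4
~~~(~b | (c | c)) = ~4 = 0
~b = ~0 = 4
c | c = 0 | 0 = 0
~b | (c | c) = 4 | 0 = 4
~~~(~b | (c | c)) <-> (~b | (c | c)) = 0 <-> 4 = 0
This gives 0 ≠ 4.

No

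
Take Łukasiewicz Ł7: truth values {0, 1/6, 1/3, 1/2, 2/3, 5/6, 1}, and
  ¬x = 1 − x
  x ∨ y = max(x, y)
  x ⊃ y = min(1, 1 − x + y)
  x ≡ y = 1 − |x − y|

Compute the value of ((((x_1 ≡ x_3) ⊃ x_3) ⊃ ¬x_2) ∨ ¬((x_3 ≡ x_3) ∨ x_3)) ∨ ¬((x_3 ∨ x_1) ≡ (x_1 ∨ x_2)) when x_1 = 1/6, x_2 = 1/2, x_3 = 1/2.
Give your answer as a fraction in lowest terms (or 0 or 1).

2/3

x_1 ≡ x_3 = 1/6 ≡ 1/2 = 2/3
(x_1 ≡ x_3) ⊃ x_3 = 2/3 ⊃ 1/2 = 5/6
¬x_2 = ¬1/2 = 1/2
((x_1 ≡ x_3) ⊃ x_3) ⊃ ¬x_2 = 5/6 ⊃ 1/2 = 2/3
x_3 ≡ x_3 = 1/2 ≡ 1/2 = 1
(x_3 ≡ x_3) ∨ x_3 = 1 ∨ 1/2 = 1
¬((x_3 ≡ x_3) ∨ x_3) = ¬1 = 0
(((x_1 ≡ x_3) ⊃ x_3) ⊃ ¬x_2) ∨ ¬((x_3 ≡ x_3) ∨ x_3) = 2/3 ∨ 0 = 2/3
x_3 ∨ x_1 = 1/2 ∨ 1/6 = 1/2
x_1 ∨ x_2 = 1/6 ∨ 1/2 = 1/2
(x_3 ∨ x_1) ≡ (x_1 ∨ x_2) = 1/2 ≡ 1/2 = 1
¬((x_3 ∨ x_1) ≡ (x_1 ∨ x_2)) = ¬1 = 0
((((x_1 ≡ x_3) ⊃ x_3) ⊃ ¬x_2) ∨ ¬((x_3 ≡ x_3) ∨ x_3)) ∨ ¬((x_3 ∨ x_1) ≡ (x_1 ∨ x_2)) = 2/3 ∨ 0 = 2/3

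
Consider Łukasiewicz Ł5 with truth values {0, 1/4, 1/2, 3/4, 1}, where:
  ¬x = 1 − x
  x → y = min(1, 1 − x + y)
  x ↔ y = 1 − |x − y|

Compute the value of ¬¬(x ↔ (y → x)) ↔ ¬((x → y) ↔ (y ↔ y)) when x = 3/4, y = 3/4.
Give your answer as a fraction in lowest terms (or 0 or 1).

y → x = 3/4 → 3/4 = 1
x ↔ (y → x) = 3/4 ↔ 1 = 3/4
¬(x ↔ (y → x)) = ¬3/4 = 1/4
¬¬(x ↔ (y → x)) = ¬1/4 = 3/4
x → y = 3/4 → 3/4 = 1
y ↔ y = 3/4 ↔ 3/4 = 1
(x → y) ↔ (y ↔ y) = 1 ↔ 1 = 1
¬((x → y) ↔ (y ↔ y)) = ¬1 = 0
¬¬(x ↔ (y → x)) ↔ ¬((x → y) ↔ (y ↔ y)) = 3/4 ↔ 0 = 1/4

1/4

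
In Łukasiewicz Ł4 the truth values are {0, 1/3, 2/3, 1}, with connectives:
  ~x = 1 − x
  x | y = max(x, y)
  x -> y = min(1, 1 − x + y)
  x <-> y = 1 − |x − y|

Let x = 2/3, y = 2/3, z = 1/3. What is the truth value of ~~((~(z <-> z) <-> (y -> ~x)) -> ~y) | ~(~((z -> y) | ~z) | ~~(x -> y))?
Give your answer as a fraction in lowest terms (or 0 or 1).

z <-> z = 1/3 <-> 1/3 = 1
~(z <-> z) = ~1 = 0
~x = ~2/3 = 1/3
y -> ~x = 2/3 -> 1/3 = 2/3
~(z <-> z) <-> (y -> ~x) = 0 <-> 2/3 = 1/3
~y = ~2/3 = 1/3
(~(z <-> z) <-> (y -> ~x)) -> ~y = 1/3 -> 1/3 = 1
~((~(z <-> z) <-> (y -> ~x)) -> ~y) = ~1 = 0
~~((~(z <-> z) <-> (y -> ~x)) -> ~y) = ~0 = 1
z -> y = 1/3 -> 2/3 = 1
~z = ~1/3 = 2/3
(z -> y) | ~z = 1 | 2/3 = 1
~((z -> y) | ~z) = ~1 = 0
x -> y = 2/3 -> 2/3 = 1
~(x -> y) = ~1 = 0
~~(x -> y) = ~0 = 1
~((z -> y) | ~z) | ~~(x -> y) = 0 | 1 = 1
~(~((z -> y) | ~z) | ~~(x -> y)) = ~1 = 0
~~((~(z <-> z) <-> (y -> ~x)) -> ~y) | ~(~((z -> y) | ~z) | ~~(x -> y)) = 1 | 0 = 1

1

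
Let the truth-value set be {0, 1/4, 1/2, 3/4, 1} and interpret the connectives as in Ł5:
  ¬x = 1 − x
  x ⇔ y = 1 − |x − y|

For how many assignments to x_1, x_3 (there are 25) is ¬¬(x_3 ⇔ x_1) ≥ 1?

5

value 1: 5 assignments (counts)
value 3/4: 8 assignments
value 1/2: 6 assignments
value 1/4: 4 assignments
value 0: 2 assignments
So 5 of the 25 assignments meet the threshold.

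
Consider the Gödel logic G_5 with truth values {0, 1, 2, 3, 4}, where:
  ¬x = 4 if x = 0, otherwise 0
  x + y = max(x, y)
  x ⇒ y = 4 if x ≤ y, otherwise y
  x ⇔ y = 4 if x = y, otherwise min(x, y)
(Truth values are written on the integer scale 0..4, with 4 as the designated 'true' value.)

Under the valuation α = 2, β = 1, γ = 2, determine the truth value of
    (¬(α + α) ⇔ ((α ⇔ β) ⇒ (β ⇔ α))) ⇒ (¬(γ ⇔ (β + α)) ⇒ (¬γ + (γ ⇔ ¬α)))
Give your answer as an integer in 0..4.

α + α = 2 + 2 = 2
¬(α + α) = ¬2 = 0
α ⇔ β = 2 ⇔ 1 = 1
β ⇔ α = 1 ⇔ 2 = 1
(α ⇔ β) ⇒ (β ⇔ α) = 1 ⇒ 1 = 4
¬(α + α) ⇔ ((α ⇔ β) ⇒ (β ⇔ α)) = 0 ⇔ 4 = 0
β + α = 1 + 2 = 2
γ ⇔ (β + α) = 2 ⇔ 2 = 4
¬(γ ⇔ (β + α)) = ¬4 = 0
¬γ = ¬2 = 0
¬α = ¬2 = 0
γ ⇔ ¬α = 2 ⇔ 0 = 0
¬γ + (γ ⇔ ¬α) = 0 + 0 = 0
¬(γ ⇔ (β + α)) ⇒ (¬γ + (γ ⇔ ¬α)) = 0 ⇒ 0 = 4
(¬(α + α) ⇔ ((α ⇔ β) ⇒ (β ⇔ α))) ⇒ (¬(γ ⇔ (β + α)) ⇒ (¬γ + (γ ⇔ ¬α))) = 0 ⇒ 4 = 4

4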